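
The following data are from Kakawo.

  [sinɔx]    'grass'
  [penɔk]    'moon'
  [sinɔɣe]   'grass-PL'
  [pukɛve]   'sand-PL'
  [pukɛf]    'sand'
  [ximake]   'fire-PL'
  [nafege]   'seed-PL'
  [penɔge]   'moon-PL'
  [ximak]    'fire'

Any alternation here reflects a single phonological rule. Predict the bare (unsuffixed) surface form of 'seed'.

[nafek]

The root 'moon' surfaces as [penɔge] and [penɔk], with a stem-final [g] ~ [k] alternation.
The stem 'fire' ([ximake], [ximak]) shows [k] unchanged in both environments, so [k] cannot be basic with [g] derived before the PL suffix.
Therefore /g/ is basic and [k] is derived by word-final obstruent devoicing (voiced obstruents become voiceless word-finally).
The one attested form of 'seed', [nafege], shows underlying /nafeg/. Applying the same rule word-finally gives [nafek].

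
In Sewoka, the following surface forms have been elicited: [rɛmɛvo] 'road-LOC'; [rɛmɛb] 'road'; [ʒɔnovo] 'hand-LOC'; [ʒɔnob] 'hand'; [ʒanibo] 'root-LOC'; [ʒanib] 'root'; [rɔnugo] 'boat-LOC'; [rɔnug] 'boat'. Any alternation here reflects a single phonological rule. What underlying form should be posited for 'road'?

The stem for 'road' ends in [v] in [rɛmɛvo] but [b] in [rɛmɛb].
But 'root' keeps [b] in both environments ([ʒanibo], [ʒanib]), so there is no rule changing /b/ to [v] before the LOC suffix.
Therefore /v/ is basic and [b] is derived by word-final hardening (voiced fricatives become stops word-finally).
Hence 'road' is /rɛmɛv/ underlyingly.

/rɛmɛv/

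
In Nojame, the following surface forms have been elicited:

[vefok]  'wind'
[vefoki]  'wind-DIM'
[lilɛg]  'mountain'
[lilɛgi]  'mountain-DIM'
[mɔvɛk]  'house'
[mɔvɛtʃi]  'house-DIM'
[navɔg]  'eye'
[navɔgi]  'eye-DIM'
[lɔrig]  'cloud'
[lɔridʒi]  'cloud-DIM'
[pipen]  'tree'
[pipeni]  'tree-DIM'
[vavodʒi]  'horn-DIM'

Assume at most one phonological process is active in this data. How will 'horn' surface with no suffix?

[vavog]

In [lɔrig] and [lɔridʒi] the final segment of 'cloud' alternates: [g] ~ [dʒ].
Compare 'mountain', with invariant [g] in [lilɛg] and [lilɛgi]: an analysis with underlying /g/ and a rule producing [dʒ] before the DIM suffix would wrongly predict alternation here too.
So /dʒ/ is underlying, and a rule of depalatalization — palato-alveolar /tʃ/ and /dʒ/ become [k] and [g] when no front vowel follows — gives [g].
The one attested form of 'horn', [vavodʒi], shows underlying /vavodʒ/. Applying the same rule when no front vowel follows gives [vavog].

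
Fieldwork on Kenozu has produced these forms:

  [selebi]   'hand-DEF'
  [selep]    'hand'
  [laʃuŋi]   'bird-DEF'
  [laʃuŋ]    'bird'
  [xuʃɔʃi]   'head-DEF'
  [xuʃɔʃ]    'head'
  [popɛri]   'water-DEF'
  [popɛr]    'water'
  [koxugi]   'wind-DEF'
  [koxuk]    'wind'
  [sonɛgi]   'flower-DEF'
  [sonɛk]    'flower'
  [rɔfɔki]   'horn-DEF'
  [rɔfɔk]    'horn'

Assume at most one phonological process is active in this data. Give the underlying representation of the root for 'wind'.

'wind' shows [g] ~ [k] at the end of the stem ([koxugi] vs [koxuk]).
Compare 'horn', with invariant [k] in [rɔfɔki] and [rɔfɔk]: an analysis with underlying /k/ and a rule producing [g] before the DEF suffix would wrongly predict alternation here too.
The alternation reflects word-final obstruent devoicing: voiced obstruents become voiceless word-finally. /g/ is underlying.

/koxug/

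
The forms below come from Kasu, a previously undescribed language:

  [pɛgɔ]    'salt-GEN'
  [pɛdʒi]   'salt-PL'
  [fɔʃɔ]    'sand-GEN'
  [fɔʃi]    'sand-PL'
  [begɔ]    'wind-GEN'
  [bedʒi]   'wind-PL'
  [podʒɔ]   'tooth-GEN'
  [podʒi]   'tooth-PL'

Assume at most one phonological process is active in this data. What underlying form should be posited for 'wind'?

/beg/

'wind' shows [g] ~ [dʒ] at the end of the stem ([begɔ] vs [bedʒi]).
If /dʒ/ were underlying and a rule turned it into [g] before the GEN suffix, 'tooth' would also alternate; but it has [dʒ] in both [podʒɔ] and [podʒi].
The underlying segment must be /g/; /g/ becomes palato-alveolar [dʒ] before a front vowel, yielding [dʒ] there.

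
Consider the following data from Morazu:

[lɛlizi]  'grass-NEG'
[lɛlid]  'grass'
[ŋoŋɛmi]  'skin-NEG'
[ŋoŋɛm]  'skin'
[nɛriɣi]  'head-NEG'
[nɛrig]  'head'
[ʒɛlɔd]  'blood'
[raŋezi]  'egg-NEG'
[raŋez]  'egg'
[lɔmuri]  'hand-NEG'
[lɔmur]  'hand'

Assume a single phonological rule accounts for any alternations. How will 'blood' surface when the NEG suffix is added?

The stem for 'grass' ends in [z] in [lɛlizi] but [d] in [lɛlid].
Compare 'egg', with invariant [z] in [raŋezi] and [raŋez]: an analysis with underlying /z/ and a rule producing [d] in isolation would wrongly predict alternation here too.
The alternation reflects intervocalic spirantization: voiced stops become fricatives between vowels. /d/ is underlying.
The one attested form of 'blood', [ʒɛlɔd], shows underlying /ʒɛlɔd/. Applying the same rule between vowels gives [ʒɛlɔzi].

[ʒɛlɔzi]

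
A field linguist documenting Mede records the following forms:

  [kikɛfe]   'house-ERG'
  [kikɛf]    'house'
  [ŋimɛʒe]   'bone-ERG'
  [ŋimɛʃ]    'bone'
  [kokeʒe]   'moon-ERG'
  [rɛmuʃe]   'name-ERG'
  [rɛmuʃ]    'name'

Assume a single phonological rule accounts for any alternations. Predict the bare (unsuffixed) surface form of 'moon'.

The stem for 'bone' ends in [ʒ] in [ŋimɛʒe] but [ʃ] in [ŋimɛʃ].
The stem 'name' ([rɛmuʃe], [rɛmuʃ]) shows [ʃ] unchanged in both environments, so [ʃ] cannot be basic with [ʒ] derived before the ERG suffix.
The underlying segment must be /ʒ/; voiced obstruents become voiceless word-finally, yielding [ʃ] there.
From [kokeʒe] the stem 'moon' is /kokeʒ/; word-finally this yields [kokeʃ].

[kokeʃ]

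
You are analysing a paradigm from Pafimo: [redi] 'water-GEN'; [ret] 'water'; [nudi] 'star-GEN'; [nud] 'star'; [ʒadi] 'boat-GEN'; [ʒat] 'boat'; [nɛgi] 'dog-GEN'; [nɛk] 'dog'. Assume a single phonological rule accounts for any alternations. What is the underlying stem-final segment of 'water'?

/t/

The root 'water' surfaces as [redi] and [ret], with a stem-final [d] ~ [t] alternation.
The stem 'star' ([nudi], [nud]) shows [d] unchanged in both environments, so [d] cannot be basic with [t] derived in isolation.
The underlying segment must be /t/; voiceless stops become voiced between vowels, yielding [d] there.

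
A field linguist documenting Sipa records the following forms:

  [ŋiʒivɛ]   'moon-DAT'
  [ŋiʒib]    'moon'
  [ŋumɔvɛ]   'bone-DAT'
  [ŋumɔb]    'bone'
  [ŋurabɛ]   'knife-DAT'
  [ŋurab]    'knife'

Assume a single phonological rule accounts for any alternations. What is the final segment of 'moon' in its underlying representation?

/v/

The stem for 'moon' ends in [v] in [ŋiʒivɛ] but [b] in [ŋiʒib].
If /b/ were underlying and a rule turned it into [v] before the DAT suffix, 'knife' would also alternate; but it has [b] in both [ŋurabɛ] and [ŋurab].
So /v/ is underlying, and a rule of word-final hardening — voiced fricatives become stops word-finally — gives [b].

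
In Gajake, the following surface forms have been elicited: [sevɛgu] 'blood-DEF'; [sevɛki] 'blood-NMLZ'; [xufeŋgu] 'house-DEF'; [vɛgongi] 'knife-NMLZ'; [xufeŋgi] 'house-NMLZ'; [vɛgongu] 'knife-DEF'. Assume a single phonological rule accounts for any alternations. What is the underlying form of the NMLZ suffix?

/-ki/

The NMLZ morpheme has two allomorphs, [-gi] and [-ki].
By contrast the DEF suffix keeps its initial [g] throughout — that segment must be underlying.
The NMLZ suffix is therefore /-ki/ underlyingly, with post-nasal voicing: voiceless stops become voiced after a nasal.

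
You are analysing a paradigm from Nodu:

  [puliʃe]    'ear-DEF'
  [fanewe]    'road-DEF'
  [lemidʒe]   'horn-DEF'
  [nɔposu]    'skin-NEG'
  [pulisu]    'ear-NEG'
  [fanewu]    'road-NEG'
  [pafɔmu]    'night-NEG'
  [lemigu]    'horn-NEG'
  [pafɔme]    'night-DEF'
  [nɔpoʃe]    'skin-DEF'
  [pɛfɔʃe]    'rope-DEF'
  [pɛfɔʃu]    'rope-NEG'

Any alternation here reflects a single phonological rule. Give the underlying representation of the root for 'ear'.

The root 'ear' surfaces as [pulisu] and [puliʃe], with a stem-final [s] ~ [ʃ] alternation.
But 'rope' keeps [ʃ] in both environments ([pɛfɔʃu], [pɛfɔʃe]), so there is no rule changing /ʃ/ to [s] before the NEG suffix.
Therefore /s/ is basic and [ʃ] is derived by palatalization before a front vowel (/g/ and /s/ become palato-alveolar [dʒ] and [ʃ] before a front vowel).
The underlying form of 'ear' is therefore /pulis/.

/pulis/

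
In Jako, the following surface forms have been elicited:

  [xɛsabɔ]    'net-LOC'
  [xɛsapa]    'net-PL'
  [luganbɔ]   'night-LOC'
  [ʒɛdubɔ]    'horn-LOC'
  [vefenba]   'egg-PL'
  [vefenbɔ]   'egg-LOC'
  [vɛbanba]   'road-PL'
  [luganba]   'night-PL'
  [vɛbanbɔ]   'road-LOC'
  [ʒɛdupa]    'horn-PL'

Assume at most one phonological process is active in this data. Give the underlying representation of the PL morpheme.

/-pa/

The PL suffix surfaces as [-ba] and [-pa], depending on the final segment of the stem.
The LOC suffix, which begins with [b], is invariant after every stem; so [b] is not altered by any rule here.
The PL suffix is therefore /-pa/ underlyingly, with post-nasal voicing: voiceless stops become voiced after a nasal.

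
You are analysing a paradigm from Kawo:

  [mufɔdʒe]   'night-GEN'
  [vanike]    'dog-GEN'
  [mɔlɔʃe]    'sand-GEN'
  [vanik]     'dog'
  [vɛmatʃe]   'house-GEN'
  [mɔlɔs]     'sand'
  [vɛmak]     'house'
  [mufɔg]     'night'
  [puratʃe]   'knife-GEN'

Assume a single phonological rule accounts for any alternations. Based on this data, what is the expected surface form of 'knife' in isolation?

[purak]

The root 'house' surfaces as [vɛmak] and [vɛmatʃe], with a stem-final [k] ~ [tʃ] alternation.
The stem 'dog' ([vanik], [vanike]) shows [k] unchanged in both environments, so [k] cannot be basic with [tʃ] derived before the GEN suffix.
The underlying segment must be /tʃ/; palato-alveolar /tʃ/, /dʒ/ and /ʃ/ become [k], [g] and [s] when no front vowel follows, yielding [k] there.
The one attested form of 'knife', [puratʃe], shows underlying /puratʃ/. Applying the same rule when no front vowel follows gives [purak].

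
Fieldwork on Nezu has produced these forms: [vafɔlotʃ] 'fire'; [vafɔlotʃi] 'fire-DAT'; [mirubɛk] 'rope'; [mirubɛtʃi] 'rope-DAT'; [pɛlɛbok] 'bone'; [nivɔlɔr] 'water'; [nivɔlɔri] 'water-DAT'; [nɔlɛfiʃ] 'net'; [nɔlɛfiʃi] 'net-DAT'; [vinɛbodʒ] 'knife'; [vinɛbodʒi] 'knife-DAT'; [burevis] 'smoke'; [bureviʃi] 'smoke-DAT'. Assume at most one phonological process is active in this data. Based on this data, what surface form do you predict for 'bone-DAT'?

[pɛlɛbotʃi]

The stem for 'rope' ends in [k] in [mirubɛk] but [tʃ] in [mirubɛtʃi].
But 'fire' keeps [tʃ] in both environments ([vafɔlotʃ], [vafɔlotʃi]), so there is no rule changing /tʃ/ to [k] in isolation.
So /k/ is underlying, and a rule of palatalization before a front vowel — /k/ and /s/ become palato-alveolar [tʃ] and [ʃ] before a front vowel — gives [tʃ].
The one attested form of 'bone', [pɛlɛbok], shows underlying /pɛlɛbok/. Applying the same rule before a front vowel gives [pɛlɛbotʃi].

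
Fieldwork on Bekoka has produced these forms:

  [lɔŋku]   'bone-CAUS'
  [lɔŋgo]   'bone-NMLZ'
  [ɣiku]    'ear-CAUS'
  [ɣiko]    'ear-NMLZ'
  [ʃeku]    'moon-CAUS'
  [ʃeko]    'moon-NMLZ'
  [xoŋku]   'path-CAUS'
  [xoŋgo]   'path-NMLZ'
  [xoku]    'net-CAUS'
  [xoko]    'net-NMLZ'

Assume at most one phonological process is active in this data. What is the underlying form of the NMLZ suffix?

The NMLZ morpheme has two allomorphs, [-go] and [-ko].
By contrast the CAUS suffix keeps its initial [k] throughout — that segment must be underlying.
The NMLZ suffix is therefore /-go/ underlyingly, with post-vocalic devoicing: voiced stops become voiceless after a vowel.

/-go/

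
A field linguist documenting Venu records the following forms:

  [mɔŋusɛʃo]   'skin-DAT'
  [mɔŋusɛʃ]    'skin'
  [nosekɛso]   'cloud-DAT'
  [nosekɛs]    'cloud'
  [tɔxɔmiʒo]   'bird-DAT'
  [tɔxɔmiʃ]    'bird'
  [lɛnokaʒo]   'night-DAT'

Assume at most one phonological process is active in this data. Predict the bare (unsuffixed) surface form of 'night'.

'bird' shows [ʒ] ~ [ʃ] at the end of the stem ([tɔxɔmiʒo] vs [tɔxɔmiʃ]).
If /ʃ/ were underlying and a rule turned it into [ʒ] before the DAT suffix, 'skin' would also alternate; but it has [ʃ] in both [mɔŋusɛʃo] and [mɔŋusɛʃ].
The underlying segment must be /ʒ/; voiced obstruents become voiceless word-finally, yielding [ʃ] there.
From [lɛnokaʒo] the stem 'night' is /lɛnokaʒ/; word-finally this yields [lɛnokaʃ].

[lɛnokaʃ]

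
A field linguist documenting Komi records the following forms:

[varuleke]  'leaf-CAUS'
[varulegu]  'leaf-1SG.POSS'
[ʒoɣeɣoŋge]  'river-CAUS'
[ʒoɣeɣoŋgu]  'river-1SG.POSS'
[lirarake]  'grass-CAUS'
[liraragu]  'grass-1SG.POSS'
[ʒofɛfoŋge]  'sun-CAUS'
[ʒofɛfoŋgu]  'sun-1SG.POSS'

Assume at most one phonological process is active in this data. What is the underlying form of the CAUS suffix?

/-ke/

The CAUS morpheme has two allomorphs, [-ge] and [-ke].
The 1SG.POSS suffix, which begins with [g], is invariant after every stem; so [g] is not altered by any rule here.
So the underlying form is /-ke/, and voiceless stops become voiced after a nasal.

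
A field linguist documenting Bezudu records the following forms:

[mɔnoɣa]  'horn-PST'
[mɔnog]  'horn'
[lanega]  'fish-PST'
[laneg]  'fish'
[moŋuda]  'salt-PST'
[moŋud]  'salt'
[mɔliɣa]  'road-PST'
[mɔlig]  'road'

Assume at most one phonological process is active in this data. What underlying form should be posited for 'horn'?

In [mɔnoɣa] and [mɔnog] the final segment of 'horn' alternates: [ɣ] ~ [g].
The stem 'fish' ([lanega], [laneg]) shows [g] unchanged in both environments, so [g] cannot be basic with [ɣ] derived before the PST suffix.
The underlying segment must be /ɣ/; voiced fricatives become stops word-finally, yielding [g] there.
Hence 'horn' is /mɔnoɣ/ underlyingly.

/mɔnoɣ/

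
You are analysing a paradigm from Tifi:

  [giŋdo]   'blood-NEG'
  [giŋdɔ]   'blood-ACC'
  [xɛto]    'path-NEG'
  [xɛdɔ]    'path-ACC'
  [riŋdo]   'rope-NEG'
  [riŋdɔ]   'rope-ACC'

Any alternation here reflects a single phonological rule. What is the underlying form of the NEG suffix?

/-to/

The NEG suffix surfaces as [-do] and [-to], depending on the final segment of the stem.
The ACC suffix, which begins with [d], is invariant after every stem; so [d] is not altered by any rule here.
So the underlying form is /-to/, and voiceless stops become voiced after a nasal.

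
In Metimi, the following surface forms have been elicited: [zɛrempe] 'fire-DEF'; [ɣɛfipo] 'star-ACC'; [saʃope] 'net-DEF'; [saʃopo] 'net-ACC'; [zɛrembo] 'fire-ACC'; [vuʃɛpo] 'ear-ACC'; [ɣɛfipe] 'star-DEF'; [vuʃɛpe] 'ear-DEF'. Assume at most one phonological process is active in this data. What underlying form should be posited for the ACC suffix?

/-bo/

The ACC morpheme has two allomorphs, [-bo] and [-po].
By contrast the DEF suffix keeps its initial [p] throughout — that segment must be underlying.
The ACC suffix is therefore /-bo/ underlyingly, with post-vocalic devoicing: voiced stops become voiceless after a vowel.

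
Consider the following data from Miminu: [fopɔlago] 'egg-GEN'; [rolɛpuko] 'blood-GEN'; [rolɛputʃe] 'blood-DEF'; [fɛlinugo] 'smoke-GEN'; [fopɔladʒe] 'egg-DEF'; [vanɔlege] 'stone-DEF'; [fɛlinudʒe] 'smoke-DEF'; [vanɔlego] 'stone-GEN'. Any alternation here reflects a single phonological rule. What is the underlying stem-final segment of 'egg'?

The root 'egg' surfaces as [fopɔladʒe] and [fopɔlago], with a stem-final [dʒ] ~ [g] alternation.
Compare 'stone', with invariant [g] in [vanɔlege] and [vanɔlego]: an analysis with underlying /g/ and a rule producing [dʒ] before the DEF suffix would wrongly predict alternation here too.
So /dʒ/ is underlying, and a rule of depalatalization — palato-alveolar /tʃ/ and /dʒ/ become [k] and [g] when no front vowel follows — gives [g].

/dʒ/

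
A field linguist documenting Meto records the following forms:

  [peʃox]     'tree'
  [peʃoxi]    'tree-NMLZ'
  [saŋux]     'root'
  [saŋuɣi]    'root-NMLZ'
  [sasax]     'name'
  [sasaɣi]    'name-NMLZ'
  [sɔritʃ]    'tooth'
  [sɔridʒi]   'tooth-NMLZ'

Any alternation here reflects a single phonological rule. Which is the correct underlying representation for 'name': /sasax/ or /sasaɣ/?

The root 'name' surfaces as [sasax] and [sasaɣi], with a stem-final [x] ~ [ɣ] alternation.
If /x/ were underlying and a rule turned it into [ɣ] before the NMLZ suffix, 'tree' would also alternate; but it has [x] in both [peʃox] and [peʃoxi].
So /ɣ/ is underlying, and a rule of word-final obstruent devoicing — voiced obstruents become voiceless word-finally — gives [x].

/sasaɣ/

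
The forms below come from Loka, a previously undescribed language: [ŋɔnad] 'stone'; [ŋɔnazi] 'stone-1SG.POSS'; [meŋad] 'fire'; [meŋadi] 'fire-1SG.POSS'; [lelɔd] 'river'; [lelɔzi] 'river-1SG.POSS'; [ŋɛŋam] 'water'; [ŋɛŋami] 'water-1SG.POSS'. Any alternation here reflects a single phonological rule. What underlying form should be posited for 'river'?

/lelɔz/

The root 'river' surfaces as [lelɔd] and [lelɔzi], with a stem-final [d] ~ [z] alternation.
But 'fire' keeps [d] in both environments ([meŋad], [meŋadi]), so there is no rule changing /d/ to [z] before the 1SG.POSS suffix.
So /z/ is underlying, and a rule of word-final hardening — voiced fricatives become stops word-finally — gives [d].
So 'river' = /lelɔz/.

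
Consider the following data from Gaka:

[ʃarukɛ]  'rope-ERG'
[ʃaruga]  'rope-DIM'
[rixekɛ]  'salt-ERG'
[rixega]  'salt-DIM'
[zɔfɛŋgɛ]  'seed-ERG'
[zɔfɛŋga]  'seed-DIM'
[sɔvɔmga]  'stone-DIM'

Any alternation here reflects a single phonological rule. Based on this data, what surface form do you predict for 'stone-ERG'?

The ERG suffix surfaces as [-gɛ] and [-kɛ], depending on the final segment of the stem.
By contrast the DIM suffix keeps its initial [g] throughout — that segment must be underlying.
The ERG suffix is therefore /-kɛ/ underlyingly, with post-nasal voicing: voiceless stops become voiced after a nasal.
After 'stone', which ends in a nasal, the suffix surfaces as [-gɛ], giving [sɔvɔmgɛ].

[sɔvɔmgɛ]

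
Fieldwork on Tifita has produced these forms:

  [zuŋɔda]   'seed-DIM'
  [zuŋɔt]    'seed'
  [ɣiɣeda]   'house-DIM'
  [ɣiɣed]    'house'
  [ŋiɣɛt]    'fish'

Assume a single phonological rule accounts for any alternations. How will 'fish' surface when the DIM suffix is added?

In [zuŋɔda] and [zuŋɔt] the final segment of 'seed' alternates: [d] ~ [t].
But 'house' keeps [d] in both environments ([ɣiɣeda], [ɣiɣed]), so there is no rule changing /d/ to [t] in isolation.
The alternation reflects intervocalic voicing: voiceless stops become voiced between vowels. /t/ is underlying.
The one attested form of 'fish', [ŋiɣɛt], shows underlying /ŋiɣɛt/. Applying the same rule between vowels gives [ŋiɣɛda].

[ŋiɣɛda]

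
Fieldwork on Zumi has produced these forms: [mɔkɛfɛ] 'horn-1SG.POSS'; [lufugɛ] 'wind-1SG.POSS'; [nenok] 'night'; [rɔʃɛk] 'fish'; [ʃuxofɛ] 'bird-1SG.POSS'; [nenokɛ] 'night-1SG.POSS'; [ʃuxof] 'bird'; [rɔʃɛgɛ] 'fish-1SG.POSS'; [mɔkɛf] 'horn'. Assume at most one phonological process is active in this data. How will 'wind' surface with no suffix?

In [rɔʃɛk] and [rɔʃɛgɛ] the final segment of 'fish' alternates: [k] ~ [g].
If /k/ were underlying and a rule turned it into [g] before the 1SG.POSS suffix, 'night' would also alternate; but it has [k] in both [nenok] and [nenokɛ].
The alternation reflects word-final obstruent devoicing: voiced obstruents become voiceless word-finally. /g/ is underlying.
The one attested form of 'wind', [lufugɛ], shows underlying /lufug/. Applying the same rule word-finally gives [lufuk].

[lufuk]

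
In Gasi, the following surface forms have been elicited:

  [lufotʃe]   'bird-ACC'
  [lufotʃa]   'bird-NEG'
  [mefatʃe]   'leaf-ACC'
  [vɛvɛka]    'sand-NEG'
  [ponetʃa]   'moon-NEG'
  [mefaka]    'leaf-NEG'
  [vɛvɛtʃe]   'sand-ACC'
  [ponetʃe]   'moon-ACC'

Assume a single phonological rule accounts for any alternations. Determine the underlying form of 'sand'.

In [vɛvɛka] and [vɛvɛtʃe] the final segment of 'sand' alternates: [k] ~ [tʃ].
Compare 'bird', with invariant [tʃ] in [lufotʃa] and [lufotʃe]: an analysis with underlying /tʃ/ and a rule producing [k] before the NEG suffix would wrongly predict alternation here too.
The underlying segment must be /k/; /k/ becomes palato-alveolar [tʃ] before a front vowel, yielding [tʃ] there.
So 'sand' = /vɛvɛk/.

/vɛvɛk/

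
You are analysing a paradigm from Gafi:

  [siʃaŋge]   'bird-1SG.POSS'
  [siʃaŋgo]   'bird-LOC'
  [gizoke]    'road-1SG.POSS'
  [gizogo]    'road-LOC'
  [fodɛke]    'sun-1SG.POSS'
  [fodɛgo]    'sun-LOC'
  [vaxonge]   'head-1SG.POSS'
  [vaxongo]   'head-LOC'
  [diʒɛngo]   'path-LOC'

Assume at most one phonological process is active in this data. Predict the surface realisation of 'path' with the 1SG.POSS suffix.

[diʒɛnge]

The 1SG.POSS morpheme has two allomorphs, [-ge] and [-ke].
By contrast the LOC suffix keeps its initial [g] throughout — that segment must be underlying.
So the underlying form is /-ke/, and voiceless stops become voiced after a nasal.
After 'path', which ends in a nasal, the suffix surfaces as [-ge], giving [diʒɛnge].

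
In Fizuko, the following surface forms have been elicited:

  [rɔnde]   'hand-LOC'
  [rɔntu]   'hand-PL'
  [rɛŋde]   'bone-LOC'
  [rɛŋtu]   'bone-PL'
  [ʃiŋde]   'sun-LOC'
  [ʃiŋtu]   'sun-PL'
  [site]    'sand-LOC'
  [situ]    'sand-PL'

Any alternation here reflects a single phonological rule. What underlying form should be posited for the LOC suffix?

/-de/

The LOC suffix surfaces as [-de] and [-te], depending on the final segment of the stem.
By contrast the PL suffix keeps its initial [t] throughout — that segment must be underlying.
The LOC suffix is therefore /-de/ underlyingly, with post-vocalic devoicing: voiced stops become voiceless after a vowel.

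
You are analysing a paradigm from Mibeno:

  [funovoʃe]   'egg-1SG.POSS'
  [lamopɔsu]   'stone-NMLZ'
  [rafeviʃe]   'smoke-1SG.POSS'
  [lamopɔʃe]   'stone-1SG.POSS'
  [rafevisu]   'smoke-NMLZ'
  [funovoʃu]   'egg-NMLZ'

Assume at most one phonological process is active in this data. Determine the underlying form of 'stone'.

/lamopɔs/

The stem for 'stone' ends in [s] in [lamopɔsu] but [ʃ] in [lamopɔʃe].
But 'egg' keeps [ʃ] in both environments ([funovoʃu], [funovoʃe]), so there is no rule changing /ʃ/ to [s] before the NMLZ suffix.
The alternation reflects palatalization before a front vowel: /s/ becomes palato-alveolar [ʃ] before a front vowel. /s/ is underlying.
So 'stone' = /lamopɔs/.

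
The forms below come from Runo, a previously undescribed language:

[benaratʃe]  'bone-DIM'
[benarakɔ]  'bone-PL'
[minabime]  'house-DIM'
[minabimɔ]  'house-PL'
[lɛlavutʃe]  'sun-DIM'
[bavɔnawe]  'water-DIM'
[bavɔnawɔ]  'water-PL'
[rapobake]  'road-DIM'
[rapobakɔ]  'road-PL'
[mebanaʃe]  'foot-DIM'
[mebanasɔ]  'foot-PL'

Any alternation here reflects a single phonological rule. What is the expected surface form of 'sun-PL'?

The stem for 'bone' ends in [tʃ] in [benaratʃe] but [k] in [benarakɔ].
If /k/ were underlying and a rule turned it into [tʃ] before the DIM suffix, 'road' would also alternate; but it has [k] in both [rapobake] and [rapobakɔ].
Therefore /tʃ/ is basic and [k] is derived by depalatalization (palato-alveolar /tʃ/ and /ʃ/ become [k] and [s] when no front vowel follows).
From [lɛlavutʃe] the stem 'sun' is /lɛlavutʃ/; when no front vowel follows this yields [lɛlavukɔ].

[lɛlavukɔ]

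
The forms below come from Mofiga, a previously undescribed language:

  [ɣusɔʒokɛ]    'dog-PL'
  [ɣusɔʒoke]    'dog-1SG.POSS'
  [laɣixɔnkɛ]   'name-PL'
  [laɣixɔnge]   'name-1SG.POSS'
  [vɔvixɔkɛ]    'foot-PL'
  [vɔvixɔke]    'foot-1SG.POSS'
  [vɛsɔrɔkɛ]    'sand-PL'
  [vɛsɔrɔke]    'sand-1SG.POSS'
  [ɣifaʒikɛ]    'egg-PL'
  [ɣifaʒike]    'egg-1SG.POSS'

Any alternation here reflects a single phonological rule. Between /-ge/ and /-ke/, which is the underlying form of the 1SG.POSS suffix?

The 1SG.POSS morpheme has two allomorphs, [-ge] and [-ke].
By contrast the PL suffix keeps its initial [k] throughout — that segment must be underlying.
The 1SG.POSS suffix is therefore /-ge/ underlyingly, with post-vocalic devoicing: voiced stops become voiceless after a vowel.

/-ge/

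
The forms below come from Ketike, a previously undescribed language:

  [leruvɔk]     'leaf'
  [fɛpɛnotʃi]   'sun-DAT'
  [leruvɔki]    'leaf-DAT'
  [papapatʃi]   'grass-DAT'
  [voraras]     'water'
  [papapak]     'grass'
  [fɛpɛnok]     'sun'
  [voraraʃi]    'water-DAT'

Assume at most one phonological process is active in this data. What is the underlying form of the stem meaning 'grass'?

The root 'grass' surfaces as [papapak] and [papapatʃi], with a stem-final [k] ~ [tʃ] alternation.
The stem 'leaf' ([leruvɔk], [leruvɔki]) shows [k] unchanged in both environments, so [k] cannot be basic with [tʃ] derived before the DAT suffix.
Therefore /tʃ/ is basic and [k] is derived by depalatalization (palato-alveolar /tʃ/ and /ʃ/ become [k] and [s] when no front vowel follows).
So 'grass' = /papapatʃ/.

/papapatʃ/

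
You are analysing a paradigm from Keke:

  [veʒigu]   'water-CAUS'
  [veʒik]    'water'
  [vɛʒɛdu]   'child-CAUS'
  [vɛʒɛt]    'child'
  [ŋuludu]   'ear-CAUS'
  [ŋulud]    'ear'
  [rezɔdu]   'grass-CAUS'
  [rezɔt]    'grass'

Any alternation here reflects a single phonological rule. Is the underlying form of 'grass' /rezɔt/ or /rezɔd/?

'grass' shows [d] ~ [t] at the end of the stem ([rezɔdu] vs [rezɔt]).
Compare 'ear', with invariant [d] in [ŋuludu] and [ŋulud]: an analysis with underlying /d/ and a rule producing [t] in isolation would wrongly predict alternation here too.
Therefore /t/ is basic and [d] is derived by intervocalic voicing (voiceless stops become voiced between vowels).

/rezɔt/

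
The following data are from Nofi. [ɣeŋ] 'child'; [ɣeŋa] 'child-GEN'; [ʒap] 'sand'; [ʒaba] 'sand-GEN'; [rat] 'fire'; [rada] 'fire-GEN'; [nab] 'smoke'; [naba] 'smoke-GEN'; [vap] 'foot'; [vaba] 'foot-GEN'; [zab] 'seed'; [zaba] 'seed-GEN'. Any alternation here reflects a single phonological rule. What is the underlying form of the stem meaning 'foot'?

/vap/

'foot' shows [p] ~ [b] at the end of the stem ([vap] vs [vaba]).
If /b/ were underlying and a rule turned it into [p] in isolation, 'smoke' would also alternate; but it has [b] in both [nab] and [naba].
The underlying segment must be /p/; voiceless stops become voiced between vowels, yielding [b] there.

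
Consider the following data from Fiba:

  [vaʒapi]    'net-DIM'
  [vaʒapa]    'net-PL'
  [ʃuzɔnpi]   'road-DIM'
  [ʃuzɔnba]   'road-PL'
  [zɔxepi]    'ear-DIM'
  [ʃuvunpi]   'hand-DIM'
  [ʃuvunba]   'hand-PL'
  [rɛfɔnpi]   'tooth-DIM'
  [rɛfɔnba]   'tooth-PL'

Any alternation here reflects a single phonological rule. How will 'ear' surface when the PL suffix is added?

[zɔxepa]

The PL morpheme has two allomorphs, [-ba] and [-pa].
The DIM suffix, which begins with [p], is invariant after every stem; so [p] is not altered by any rule here.
The PL suffix is therefore /-ba/ underlyingly, with post-vocalic devoicing: voiced stops become voiceless after a vowel.
After 'ear', which ends in a vowel, the suffix surfaces as [-pa], giving [zɔxepa].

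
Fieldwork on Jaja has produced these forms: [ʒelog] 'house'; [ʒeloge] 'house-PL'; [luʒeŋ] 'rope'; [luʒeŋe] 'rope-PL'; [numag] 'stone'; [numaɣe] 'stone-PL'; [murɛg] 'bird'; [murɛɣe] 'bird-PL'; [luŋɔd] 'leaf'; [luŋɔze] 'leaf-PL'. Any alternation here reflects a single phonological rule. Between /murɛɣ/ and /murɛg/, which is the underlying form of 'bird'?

/murɛɣ/

In [murɛg] and [murɛɣe] the final segment of 'bird' alternates: [g] ~ [ɣ].
Compare 'house', with invariant [g] in [ʒelog] and [ʒeloge]: an analysis with underlying /g/ and a rule producing [ɣ] before the PL suffix would wrongly predict alternation here too.
The underlying segment must be /ɣ/; voiced fricatives become stops word-finally, yielding [g] there.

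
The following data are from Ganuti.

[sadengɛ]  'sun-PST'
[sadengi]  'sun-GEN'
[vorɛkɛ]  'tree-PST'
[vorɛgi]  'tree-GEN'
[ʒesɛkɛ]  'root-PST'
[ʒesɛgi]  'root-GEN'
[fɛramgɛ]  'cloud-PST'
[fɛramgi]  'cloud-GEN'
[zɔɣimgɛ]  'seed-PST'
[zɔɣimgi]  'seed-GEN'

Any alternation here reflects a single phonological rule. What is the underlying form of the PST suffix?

The PST morpheme has two allomorphs, [-gɛ] and [-kɛ].
By contrast the GEN suffix keeps its initial [g] throughout — that segment must be underlying.
The PST suffix is therefore /-kɛ/ underlyingly, with post-nasal voicing: voiceless stops become voiced after a nasal.

/-kɛ/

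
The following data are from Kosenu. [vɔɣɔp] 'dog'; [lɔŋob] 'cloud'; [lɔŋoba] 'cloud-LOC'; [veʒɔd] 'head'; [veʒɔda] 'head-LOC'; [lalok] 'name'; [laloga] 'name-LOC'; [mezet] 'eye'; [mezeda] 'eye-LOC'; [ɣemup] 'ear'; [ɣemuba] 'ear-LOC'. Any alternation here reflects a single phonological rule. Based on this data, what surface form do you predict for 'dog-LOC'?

In [ɣemup] and [ɣemuba] the final segment of 'ear' alternates: [p] ~ [b].
But 'cloud' keeps [b] in both environments ([lɔŋob], [lɔŋoba]), so there is no rule changing /b/ to [p] in isolation.
The underlying segment must be /p/; voiceless stops become voiced between vowels, yielding [b] there.
The one attested form of 'dog', [vɔɣɔp], shows underlying /vɔɣɔp/. Applying the same rule between vowels gives [vɔɣɔba].

[vɔɣɔba]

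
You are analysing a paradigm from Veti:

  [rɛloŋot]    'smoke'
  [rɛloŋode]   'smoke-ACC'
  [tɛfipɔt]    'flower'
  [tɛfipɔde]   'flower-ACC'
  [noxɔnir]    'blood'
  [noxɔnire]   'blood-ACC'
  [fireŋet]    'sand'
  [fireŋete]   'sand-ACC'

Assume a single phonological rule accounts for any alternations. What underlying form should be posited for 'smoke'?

/rɛloŋod/

'smoke' shows [t] ~ [d] at the end of the stem ([rɛloŋot] vs [rɛloŋode]).
But 'sand' keeps [t] in both environments ([fireŋet], [fireŋete]), so there is no rule changing /t/ to [d] before the ACC suffix.
The underlying segment must be /d/; voiced obstruents become voiceless word-finally, yielding [t] there.
The underlying form of 'smoke' is therefore /rɛloŋod/.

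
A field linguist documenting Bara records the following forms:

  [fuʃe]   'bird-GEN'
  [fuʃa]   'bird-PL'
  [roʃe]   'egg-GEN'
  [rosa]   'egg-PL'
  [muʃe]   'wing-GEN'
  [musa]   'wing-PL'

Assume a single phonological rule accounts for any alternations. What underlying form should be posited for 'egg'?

/ros/

In [roʃe] and [rosa] the final segment of 'egg' alternates: [ʃ] ~ [s].
Compare 'bird', with invariant [ʃ] in [fuʃe] and [fuʃa]: an analysis with underlying /ʃ/ and a rule producing [s] before the PL suffix would wrongly predict alternation here too.
Therefore /s/ is basic and [ʃ] is derived by palatalization before a front vowel (/s/ becomes palato-alveolar [ʃ] before a front vowel).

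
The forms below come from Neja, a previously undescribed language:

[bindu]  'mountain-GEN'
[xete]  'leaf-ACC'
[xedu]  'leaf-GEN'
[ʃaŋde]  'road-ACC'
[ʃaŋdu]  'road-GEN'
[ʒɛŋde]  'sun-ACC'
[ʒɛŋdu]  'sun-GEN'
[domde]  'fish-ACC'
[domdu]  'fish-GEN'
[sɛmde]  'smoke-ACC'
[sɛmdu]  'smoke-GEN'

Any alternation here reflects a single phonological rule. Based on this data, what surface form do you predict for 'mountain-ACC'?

The ACC morpheme has two allomorphs, [-de] and [-te].
By contrast the GEN suffix keeps its initial [d] throughout — that segment must be underlying.
The ACC suffix is therefore /-te/ underlyingly, with post-nasal voicing: voiceless stops become voiced after a nasal.
After 'mountain', which ends in a nasal, the suffix surfaces as [-de], giving [binde].

[binde]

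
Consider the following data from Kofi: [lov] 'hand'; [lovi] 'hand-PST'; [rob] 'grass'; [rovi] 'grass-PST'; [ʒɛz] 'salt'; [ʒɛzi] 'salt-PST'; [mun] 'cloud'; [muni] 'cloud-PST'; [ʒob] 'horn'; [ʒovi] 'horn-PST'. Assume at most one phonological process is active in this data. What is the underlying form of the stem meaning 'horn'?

The stem for 'horn' ends in [b] in [ʒob] but [v] in [ʒovi].
If /v/ were underlying and a rule turned it into [b] in isolation, 'hand' would also alternate; but it has [v] in both [lov] and [lovi].
The alternation reflects intervocalic spirantization: voiced stops become fricatives between vowels. /b/ is underlying.

/ʒob/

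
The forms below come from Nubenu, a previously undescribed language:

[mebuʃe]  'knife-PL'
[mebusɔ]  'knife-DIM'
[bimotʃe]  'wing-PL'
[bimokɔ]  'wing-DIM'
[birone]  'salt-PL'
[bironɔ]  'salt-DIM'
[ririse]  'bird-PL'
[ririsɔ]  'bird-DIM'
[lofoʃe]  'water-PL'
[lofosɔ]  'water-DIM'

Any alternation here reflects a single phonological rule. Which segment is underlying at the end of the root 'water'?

/ʃ/

'water' shows [ʃ] ~ [s] at the end of the stem ([lofoʃe] vs [lofosɔ]).
But 'bird' keeps [s] in both environments ([ririse], [ririsɔ]), so there is no rule changing /s/ to [ʃ] before the PL suffix.
So /ʃ/ is underlying, and a rule of depalatalization — palato-alveolar /tʃ/ and /ʃ/ become [k] and [s] when no front vowel follows — gives [s].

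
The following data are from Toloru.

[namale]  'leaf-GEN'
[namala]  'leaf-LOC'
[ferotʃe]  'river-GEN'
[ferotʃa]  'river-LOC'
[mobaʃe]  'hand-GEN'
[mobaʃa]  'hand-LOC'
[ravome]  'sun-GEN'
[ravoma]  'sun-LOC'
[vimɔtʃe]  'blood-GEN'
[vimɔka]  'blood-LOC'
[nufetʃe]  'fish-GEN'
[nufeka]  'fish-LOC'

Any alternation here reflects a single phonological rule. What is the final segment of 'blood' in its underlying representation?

The stem for 'blood' ends in [tʃ] in [vimɔtʃe] but [k] in [vimɔka].
But 'river' keeps [tʃ] in both environments ([ferotʃe], [ferotʃa]), so there is no rule changing /tʃ/ to [k] before the LOC suffix.
Therefore /k/ is basic and [tʃ] is derived by palatalization before a front vowel (/k/ becomes palato-alveolar [tʃ] before a front vowel).

/k/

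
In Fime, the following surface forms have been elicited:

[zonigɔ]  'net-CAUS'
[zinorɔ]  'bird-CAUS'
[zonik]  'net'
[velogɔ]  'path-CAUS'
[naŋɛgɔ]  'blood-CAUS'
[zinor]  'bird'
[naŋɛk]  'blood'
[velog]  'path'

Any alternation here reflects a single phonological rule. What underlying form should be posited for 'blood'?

The root 'blood' surfaces as [naŋɛk] and [naŋɛgɔ], with a stem-final [k] ~ [g] alternation.
But 'path' keeps [g] in both environments ([velog], [velogɔ]), so there is no rule changing /g/ to [k] in isolation.
Therefore /k/ is basic and [g] is derived by intervocalic voicing (voiceless stops become voiced between vowels).
The underlying form of 'blood' is therefore /naŋɛk/.

/naŋɛk/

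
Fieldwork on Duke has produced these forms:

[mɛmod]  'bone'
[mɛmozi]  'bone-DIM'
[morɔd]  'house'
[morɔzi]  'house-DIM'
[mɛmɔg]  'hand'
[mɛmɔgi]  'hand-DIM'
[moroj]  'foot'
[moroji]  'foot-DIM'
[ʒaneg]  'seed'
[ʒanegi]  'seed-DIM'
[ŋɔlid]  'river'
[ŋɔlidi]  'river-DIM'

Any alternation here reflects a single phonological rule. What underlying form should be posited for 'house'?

/morɔz/

The stem for 'house' ends in [d] in [morɔd] but [z] in [morɔzi].
But 'river' keeps [d] in both environments ([ŋɔlid], [ŋɔlidi]), so there is no rule changing /d/ to [z] before the DIM suffix.
So /z/ is underlying, and a rule of word-final hardening — voiced fricatives become stops word-finally — gives [d].
Hence 'house' is /morɔz/ underlyingly.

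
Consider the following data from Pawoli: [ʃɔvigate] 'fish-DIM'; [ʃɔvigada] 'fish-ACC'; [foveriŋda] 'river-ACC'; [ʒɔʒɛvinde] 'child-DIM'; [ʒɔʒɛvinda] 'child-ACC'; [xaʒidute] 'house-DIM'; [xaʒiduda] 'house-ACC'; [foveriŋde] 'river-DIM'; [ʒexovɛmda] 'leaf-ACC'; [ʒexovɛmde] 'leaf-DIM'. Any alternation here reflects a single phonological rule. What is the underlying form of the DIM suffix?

The DIM morpheme has two allomorphs, [-de] and [-te].
By contrast the ACC suffix keeps its initial [d] throughout — that segment must be underlying.
So the underlying form is /-te/, and voiceless stops become voiced after a nasal.

/-te/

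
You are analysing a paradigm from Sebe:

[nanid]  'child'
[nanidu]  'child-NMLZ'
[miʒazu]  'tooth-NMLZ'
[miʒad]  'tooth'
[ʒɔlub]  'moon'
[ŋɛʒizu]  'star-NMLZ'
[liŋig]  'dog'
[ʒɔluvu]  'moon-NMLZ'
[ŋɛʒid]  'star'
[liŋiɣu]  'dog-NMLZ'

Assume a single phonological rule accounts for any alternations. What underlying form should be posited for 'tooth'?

'tooth' shows [d] ~ [z] at the end of the stem ([miʒad] vs [miʒazu]).
If /d/ were underlying and a rule turned it into [z] before the NMLZ suffix, 'child' would also alternate; but it has [d] in both [nanid] and [nanidu].
The alternation reflects word-final hardening: voiced fricatives become stops word-finally. /z/ is underlying.
Hence 'tooth' is /miʒaz/ underlyingly.

/miʒaz/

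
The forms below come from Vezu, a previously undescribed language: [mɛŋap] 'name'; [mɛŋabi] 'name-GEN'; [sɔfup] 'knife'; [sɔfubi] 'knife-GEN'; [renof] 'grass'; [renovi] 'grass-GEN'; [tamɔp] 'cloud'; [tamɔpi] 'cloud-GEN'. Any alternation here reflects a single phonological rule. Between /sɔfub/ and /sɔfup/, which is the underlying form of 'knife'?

In [sɔfup] and [sɔfubi] the final segment of 'knife' alternates: [p] ~ [b].
The stem 'cloud' ([tamɔp], [tamɔpi]) shows [p] unchanged in both environments, so [p] cannot be basic with [b] derived before the GEN suffix.
So /b/ is underlying, and a rule of word-final obstruent devoicing — voiced obstruents become voiceless word-finally — gives [p].

/sɔfub/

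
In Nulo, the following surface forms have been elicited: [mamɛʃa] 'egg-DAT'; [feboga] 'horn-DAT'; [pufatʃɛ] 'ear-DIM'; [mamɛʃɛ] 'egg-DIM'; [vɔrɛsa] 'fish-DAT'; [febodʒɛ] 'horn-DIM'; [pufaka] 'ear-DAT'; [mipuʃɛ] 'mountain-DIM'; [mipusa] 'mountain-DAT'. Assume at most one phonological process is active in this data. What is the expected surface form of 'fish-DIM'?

In [mipuʃɛ] and [mipusa] the final segment of 'mountain' alternates: [ʃ] ~ [s].
Compare 'egg', with invariant [ʃ] in [mamɛʃɛ] and [mamɛʃa]: an analysis with underlying /ʃ/ and a rule producing [s] before the DAT suffix would wrongly predict alternation here too.
So /s/ is underlying, and a rule of palatalization before a front vowel — /k/, /g/ and /s/ become palato-alveolar [tʃ], [dʒ] and [ʃ] before a front vowel — gives [ʃ].
From [vɔrɛsa] the stem 'fish' is /vɔrɛs/; before a front vowel this yields [vɔrɛʃɛ].

[vɔrɛʃɛ]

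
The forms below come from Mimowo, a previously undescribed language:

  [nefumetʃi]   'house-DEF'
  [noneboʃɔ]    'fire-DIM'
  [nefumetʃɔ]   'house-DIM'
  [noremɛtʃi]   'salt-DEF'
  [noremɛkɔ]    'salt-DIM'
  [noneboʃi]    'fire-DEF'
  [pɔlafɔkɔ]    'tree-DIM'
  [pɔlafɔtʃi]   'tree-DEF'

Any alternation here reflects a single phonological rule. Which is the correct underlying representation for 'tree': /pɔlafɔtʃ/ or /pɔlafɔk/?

/pɔlafɔk/

In [pɔlafɔkɔ] and [pɔlafɔtʃi] the final segment of 'tree' alternates: [k] ~ [tʃ].
Compare 'house', with invariant [tʃ] in [nefumetʃɔ] and [nefumetʃi]: an analysis with underlying /tʃ/ and a rule producing [k] before the DIM suffix would wrongly predict alternation here too.
The alternation reflects palatalization before a front vowel: /k/ becomes palato-alveolar [tʃ] before a front vowel. /k/ is underlying.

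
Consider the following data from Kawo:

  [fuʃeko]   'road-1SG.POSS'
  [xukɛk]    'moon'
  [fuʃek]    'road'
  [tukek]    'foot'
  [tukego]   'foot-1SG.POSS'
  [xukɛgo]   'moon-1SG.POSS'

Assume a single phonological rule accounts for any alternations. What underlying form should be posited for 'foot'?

In [tukego] and [tukek] the final segment of 'foot' alternates: [g] ~ [k].
The stem 'road' ([fuʃeko], [fuʃek]) shows [k] unchanged in both environments, so [k] cannot be basic with [g] derived before the 1SG.POSS suffix.
Therefore /g/ is basic and [k] is derived by word-final obstruent devoicing (voiced obstruents become voiceless word-finally).
Hence 'foot' is /tukeg/ underlyingly.

/tukeg/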